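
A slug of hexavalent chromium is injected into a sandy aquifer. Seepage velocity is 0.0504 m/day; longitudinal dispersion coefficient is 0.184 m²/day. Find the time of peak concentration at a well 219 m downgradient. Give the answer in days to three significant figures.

For the 1D instantaneous-source solution, setting ∂C/∂t = 0 at fixed x gives v²t² + 2Dt − x² = 0, so t = (√(D² + v²x²) − D)/v².
√(D² + v²x²) = √(0.184² + 0.0504² × 219²) = 11.04; v² = 0.00254016.
t = (11.04 − 0.184)/0.00254016 = 4270 days (vs. the pure-advection estimate x/v = 4350 d).

4270 days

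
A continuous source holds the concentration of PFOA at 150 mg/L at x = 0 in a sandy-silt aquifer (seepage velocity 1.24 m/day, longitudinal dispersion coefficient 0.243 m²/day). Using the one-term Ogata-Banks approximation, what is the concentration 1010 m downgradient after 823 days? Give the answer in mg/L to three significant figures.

For a continuous step input, C/C₀ ≈ ½·erfc((x−vt)/(2√(Dt))).
vt = 1.24 × 823 = 1020.52 m and 2√(Dt) = 2√(0.243 × 823) = 28.28 m.
Argument (x−vt)/(2√(Dt)) = (1010 − 1020.52)/28.28 = -0.3720; ½·erfc(-0.3720) = 0.7006.
C = 150 × 0.7006 = 105 mg/L.

105 mg/L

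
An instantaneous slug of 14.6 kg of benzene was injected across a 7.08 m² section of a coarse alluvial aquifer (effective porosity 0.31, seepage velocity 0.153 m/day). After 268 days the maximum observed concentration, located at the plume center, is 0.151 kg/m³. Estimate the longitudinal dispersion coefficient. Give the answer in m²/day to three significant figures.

0.576 m²/day

At the plume center C_max = M/(n_e·A·√(4πDt)), so D = M²/(4πt·(n_e·A·C_max)²).
n_e·A·C_max = 0.31 × 7.08 × 0.151 = 0.3314 kg/m.
D = 14.6²/(4π × 268 × 0.3314²) = 0.576 m²/day.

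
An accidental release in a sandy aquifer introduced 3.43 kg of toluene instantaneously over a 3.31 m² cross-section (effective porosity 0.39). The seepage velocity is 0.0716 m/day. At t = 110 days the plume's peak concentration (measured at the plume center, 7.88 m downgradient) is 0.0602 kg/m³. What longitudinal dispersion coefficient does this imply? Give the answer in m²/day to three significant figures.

1.41 m²/day

At the plume center C_max = M/(n_e·A·√(4πDt)), so D = M²/(4πt·(n_e·A·C_max)²).
n_e·A·C_max = 0.39 × 3.31 × 0.0602 = 0.07771 kg/m.
D = 3.43²/(4π × 110 × 0.07771²) = 1.41 m²/day.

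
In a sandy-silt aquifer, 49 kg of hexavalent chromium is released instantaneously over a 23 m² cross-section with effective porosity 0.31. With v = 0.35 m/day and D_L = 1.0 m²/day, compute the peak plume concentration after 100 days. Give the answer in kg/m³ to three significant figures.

0.194 kg/m³

The peak of an instantaneous 1D plume sits at x = vt; there the Gaussian factor is 1 and C_max = M/(n_e·A·√(4πDt)), where n_e·A is the pore area the mass is dissolved in.
√(4πDt) = √(4π × 1.0 × 100) = 35.45 m, so C_max = 49/(0.31 × 23 × 35.45) = 0.194 kg/m³.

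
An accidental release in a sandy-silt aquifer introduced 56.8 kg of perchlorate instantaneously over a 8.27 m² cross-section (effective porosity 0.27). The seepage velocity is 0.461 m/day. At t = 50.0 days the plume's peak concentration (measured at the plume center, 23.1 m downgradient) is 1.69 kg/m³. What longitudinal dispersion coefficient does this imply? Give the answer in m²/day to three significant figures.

At the plume center C_max = M/(n_e·A·√(4πDt)), so D = M²/(4πt·(n_e·A·C_max)²).
n_e·A·C_max = 0.27 × 8.27 × 1.69 = 3.774 kg/m.
D = 56.8²/(4π × 50.0 × 3.774²) = 0.361 m²/day.

0.361 m²/day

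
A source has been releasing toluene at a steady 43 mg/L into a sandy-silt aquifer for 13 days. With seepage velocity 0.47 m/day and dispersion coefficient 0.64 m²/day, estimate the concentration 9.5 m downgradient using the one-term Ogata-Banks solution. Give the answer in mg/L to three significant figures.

For a continuous step input, C/C₀ ≈ ½·erfc((x−vt)/(2√(Dt))).
vt = 0.47 × 13 = 6.11 m and 2√(Dt) = 2√(0.64 × 13) = 5.769 m.
Argument (x−vt)/(2√(Dt)) = (9.5 − 6.11)/5.769 = 0.5876; ½·erfc(0.5876) = 0.2030.
C = 43 × 0.2030 = 8.73 mg/L.

8.73 mg/L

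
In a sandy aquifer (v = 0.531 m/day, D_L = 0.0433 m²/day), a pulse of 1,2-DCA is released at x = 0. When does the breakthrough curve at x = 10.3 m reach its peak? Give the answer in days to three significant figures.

For the 1D instantaneous-source solution, setting ∂C/∂t = 0 at fixed x gives v²t² + 2Dt − x² = 0, so t = (√(D² + v²x²) − D)/v².
√(D² + v²x²) = √(0.0433² + 0.531² × 10.3²) = 5.469; v² = 0.281961.
t = (5.469 − 0.0433)/0.281961 = 19.2 days (vs. the pure-advection estimate x/v = 19.4 d).

19.2 days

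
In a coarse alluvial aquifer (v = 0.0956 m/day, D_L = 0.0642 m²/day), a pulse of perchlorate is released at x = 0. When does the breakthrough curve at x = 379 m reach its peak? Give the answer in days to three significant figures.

3960 days

For the 1D instantaneous-source solution, setting ∂C/∂t = 0 at fixed x gives v²t² + 2Dt − x² = 0, so t = (√(D² + v²x²) − D)/v².
√(D² + v²x²) = √(0.0642² + 0.0956² × 379²) = 36.23; v² = 0.00913936.
t = (36.23 − 0.0642)/0.00913936 = 3960 days (vs. the pure-advection estimate x/v = 3960 d).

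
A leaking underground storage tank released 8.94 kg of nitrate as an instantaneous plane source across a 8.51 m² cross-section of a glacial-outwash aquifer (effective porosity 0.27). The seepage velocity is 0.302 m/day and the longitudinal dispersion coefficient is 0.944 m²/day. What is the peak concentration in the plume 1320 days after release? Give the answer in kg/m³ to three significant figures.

0.0311 kg/m³

The peak of an instantaneous 1D plume sits at x = vt; there the Gaussian factor is 1 and C_max = M/(n_e·A·√(4πDt)), where n_e·A is the pore area the mass is dissolved in.
√(4πDt) = √(4π × 0.944 × 1320) = 125.1 m, so C_max = 8.94/(0.27 × 8.51 × 125.1) = 0.0311 kg/m³.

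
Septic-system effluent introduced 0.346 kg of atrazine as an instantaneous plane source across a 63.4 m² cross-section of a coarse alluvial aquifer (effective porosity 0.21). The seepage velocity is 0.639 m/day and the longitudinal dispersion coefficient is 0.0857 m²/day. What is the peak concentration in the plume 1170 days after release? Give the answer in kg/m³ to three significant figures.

0.000732 kg/m³

The peak of an instantaneous 1D plume sits at x = vt; there the Gaussian factor is 1 and C_max = M/(n_e·A·√(4πDt)), where n_e·A is the pore area the mass is dissolved in.
√(4πDt) = √(4π × 0.0857 × 1170) = 35.50 m, so C_max = 0.346/(0.21 × 63.4 × 35.50) = 0.000732 kg/m³.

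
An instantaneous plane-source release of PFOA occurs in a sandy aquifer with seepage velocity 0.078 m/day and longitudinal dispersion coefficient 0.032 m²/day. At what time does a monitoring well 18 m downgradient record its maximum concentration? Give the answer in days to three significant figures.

For the 1D instantaneous-source solution, setting ∂C/∂t = 0 at fixed x gives v²t² + 2Dt − x² = 0, so t = (√(D² + v²x²) − D)/v².
√(D² + v²x²) = √(0.032² + 0.078² × 18²) = 1.404; v² = 0.006084.
t = (1.404 − 0.032)/0.006084 = 226 days (vs. the pure-advection estimate x/v = 231 d).

226 days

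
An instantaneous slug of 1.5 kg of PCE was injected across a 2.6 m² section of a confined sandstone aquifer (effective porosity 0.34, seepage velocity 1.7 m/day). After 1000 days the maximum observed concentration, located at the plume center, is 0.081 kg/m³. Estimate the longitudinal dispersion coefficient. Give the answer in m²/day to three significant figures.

At the plume center C_max = M/(n_e·A·√(4πDt)), so D = M²/(4πt·(n_e·A·C_max)²).
n_e·A·C_max = 0.34 × 2.6 × 0.081 = 0.07160 kg/m.
D = 1.5²/(4π × 1000 × 0.07160²) = 0.0349 m²/day.

0.0349 m²/day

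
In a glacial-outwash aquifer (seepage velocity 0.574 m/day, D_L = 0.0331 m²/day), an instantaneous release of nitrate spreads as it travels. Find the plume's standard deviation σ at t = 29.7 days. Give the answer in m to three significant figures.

1.40 m

Dispersive spreading gives a Gaussian with σ² = 2Dt; advection only shifts the center.
σ = √(2 × 0.0331 × 29.7) = 1.40 m.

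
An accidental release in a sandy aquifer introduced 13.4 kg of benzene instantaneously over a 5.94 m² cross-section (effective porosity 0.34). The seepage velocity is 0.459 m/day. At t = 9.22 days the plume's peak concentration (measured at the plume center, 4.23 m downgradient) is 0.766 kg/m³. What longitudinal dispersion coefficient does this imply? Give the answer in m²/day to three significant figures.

At the plume center C_max = M/(n_e·A·√(4πDt)), so D = M²/(4πt·(n_e·A·C_max)²).
n_e·A·C_max = 0.34 × 5.94 × 0.766 = 1.547 kg/m.
D = 13.4²/(4π × 9.22 × 1.547²) = 0.648 m²/day.

0.648 m²/day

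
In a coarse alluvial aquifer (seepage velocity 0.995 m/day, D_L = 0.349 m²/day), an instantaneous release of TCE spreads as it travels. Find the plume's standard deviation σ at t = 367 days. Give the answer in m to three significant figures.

Dispersive spreading gives a Gaussian with σ² = 2Dt; advection only shifts the center.
σ = √(2 × 0.349 × 367) = 16.0 m.

16.0 m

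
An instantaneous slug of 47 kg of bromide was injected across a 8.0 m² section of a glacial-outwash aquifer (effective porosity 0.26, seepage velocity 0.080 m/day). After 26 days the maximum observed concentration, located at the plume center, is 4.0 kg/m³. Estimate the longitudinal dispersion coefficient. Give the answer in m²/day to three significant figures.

At the plume center C_max = M/(n_e·A·√(4πDt)), so D = M²/(4πt·(n_e·A·C_max)²).
n_e·A·C_max = 0.26 × 8.0 × 4.0 = 8.320 kg/m.
D = 47²/(4π × 26 × 8.320²) = 0.0977 m²/day.

0.0977 m²/day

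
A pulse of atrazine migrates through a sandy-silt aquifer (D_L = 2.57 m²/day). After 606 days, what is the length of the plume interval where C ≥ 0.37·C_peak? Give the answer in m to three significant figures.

The plume is Gaussian with σ = √(2Dt) = √(2 × 2.57 × 606) = 55.81 m.
C/C_peak = exp(−Δx²/(2σ²)) = 0.37 ⇒ Δx = σ·√(−2 ln 0.37) = 55.81 × 1.410 = 78.69 m.
Width = 2Δx = 157 m.

157 m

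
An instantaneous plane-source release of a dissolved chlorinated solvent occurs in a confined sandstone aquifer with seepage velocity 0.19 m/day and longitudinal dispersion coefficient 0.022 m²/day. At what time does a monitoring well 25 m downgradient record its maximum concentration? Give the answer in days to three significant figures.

For the 1D instantaneous-source solution, setting ∂C/∂t = 0 at fixed x gives v²t² + 2Dt − x² = 0, so t = (√(D² + v²x²) − D)/v².
√(D² + v²x²) = √(0.022² + 0.19² × 25²) = 4.750; v² = 0.0361.
t = (4.750 − 0.022)/0.0361 = 131 days (vs. the pure-advection estimate x/v = 132 d).

131 days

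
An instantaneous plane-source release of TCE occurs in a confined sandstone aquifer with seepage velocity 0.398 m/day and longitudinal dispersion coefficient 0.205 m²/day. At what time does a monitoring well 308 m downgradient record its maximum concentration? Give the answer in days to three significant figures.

773 days

For the 1D instantaneous-source solution, setting ∂C/∂t = 0 at fixed x gives v²t² + 2Dt − x² = 0, so t = (√(D² + v²x²) − D)/v².
√(D² + v²x²) = √(0.205² + 0.398² × 308²) = 122.6; v² = 0.158404.
t = (122.6 − 0.205)/0.158404 = 773 days (vs. the pure-advection estimate x/v = 774 d).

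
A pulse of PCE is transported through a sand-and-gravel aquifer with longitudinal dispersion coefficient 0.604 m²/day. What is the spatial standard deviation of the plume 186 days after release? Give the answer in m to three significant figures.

15.0 m

Dispersive spreading gives a Gaussian with σ² = 2Dt; advection only shifts the center.
σ = √(2 × 0.604 × 186) = 15.0 m.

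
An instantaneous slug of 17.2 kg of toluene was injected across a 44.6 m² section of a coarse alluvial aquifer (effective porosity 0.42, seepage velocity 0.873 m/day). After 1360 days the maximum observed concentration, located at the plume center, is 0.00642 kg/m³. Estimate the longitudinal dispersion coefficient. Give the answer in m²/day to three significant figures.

1.20 m²/day

At the plume center C_max = M/(n_e·A·√(4πDt)), so D = M²/(4πt·(n_e·A·C_max)²).
n_e·A·C_max = 0.42 × 44.6 × 0.00642 = 0.1203 kg/m.
D = 17.2²/(4π × 1360 × 0.1203²) = 1.20 m²/day.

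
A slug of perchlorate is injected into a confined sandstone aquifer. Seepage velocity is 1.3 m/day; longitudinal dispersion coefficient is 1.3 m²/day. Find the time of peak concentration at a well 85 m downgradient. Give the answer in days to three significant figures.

64.6 days

For the 1D instantaneous-source solution, setting ∂C/∂t = 0 at fixed x gives v²t² + 2Dt − x² = 0, so t = (√(D² + v²x²) − D)/v².
√(D² + v²x²) = √(1.3² + 1.3² × 85²) = 110.5; v² = 1.69.
t = (110.5 − 1.3)/1.69 = 64.6 days (vs. the pure-advection estimate x/v = 65.4 d).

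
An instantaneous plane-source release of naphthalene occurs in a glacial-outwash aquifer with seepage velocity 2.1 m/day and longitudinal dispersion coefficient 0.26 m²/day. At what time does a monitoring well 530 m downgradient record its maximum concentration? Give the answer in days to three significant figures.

For the 1D instantaneous-source solution, setting ∂C/∂t = 0 at fixed x gives v²t² + 2Dt − x² = 0, so t = (√(D² + v²x²) − D)/v².
√(D² + v²x²) = √(0.26² + 2.1² × 530²) = 1113; v² = 4.41.
t = (1113 − 0.26)/4.41 = 252 days (vs. the pure-advection estimate x/v = 252 d).

252 days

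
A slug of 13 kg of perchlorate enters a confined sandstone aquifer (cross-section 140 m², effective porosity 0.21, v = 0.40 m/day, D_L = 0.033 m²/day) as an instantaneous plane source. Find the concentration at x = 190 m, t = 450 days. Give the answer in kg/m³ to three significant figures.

For an instantaneous plane source, C(x,t) = M/(n_e·A·√(4πDt)) · exp(−(x−vt)²/(4Dt)), with n_e·A the pore (flow) area.
Plume center vt = 0.40 × 450 = 180 m, so the well at 190 m is 10 m downgradient of the peak.
√(4πDt) = 13.66 m, giving peak height M/(n_e·A·√(4πDt)) = 13/(0.21 × 140 × 13.66) = 0.03237 kg/m³.
(x−vt)²/(4Dt) = (10)²/(4 × 0.033 × 450) = 1.684; exp(−1.684) = 0.1856.
C = 0.03237 × 0.1856 = 0.00601 kg/m³.

0.00601 kg/m³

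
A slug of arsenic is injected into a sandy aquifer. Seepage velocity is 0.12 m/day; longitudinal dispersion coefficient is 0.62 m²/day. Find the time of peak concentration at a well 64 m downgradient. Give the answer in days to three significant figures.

492 days

For the 1D instantaneous-source solution, setting ∂C/∂t = 0 at fixed x gives v²t² + 2Dt − x² = 0, so t = (√(D² + v²x²) − D)/v².
√(D² + v²x²) = √(0.62² + 0.12² × 64²) = 7.705; v² = 0.0144.
t = (7.705 − 0.62)/0.0144 = 492 days (vs. the pure-advection estimate x/v = 533 d).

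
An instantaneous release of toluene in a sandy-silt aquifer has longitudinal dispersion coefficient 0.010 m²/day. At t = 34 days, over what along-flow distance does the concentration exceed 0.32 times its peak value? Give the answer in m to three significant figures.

2.49 m

The plume is Gaussian with σ = √(2Dt) = √(2 × 0.010 × 34) = 0.8246 m.
C/C_peak = exp(−Δx²/(2σ²)) = 0.32 ⇒ Δx = σ·√(−2 ln 0.32) = 0.8246 × 1.510 = 1.245 m.
Width = 2Δx = 2.49 m.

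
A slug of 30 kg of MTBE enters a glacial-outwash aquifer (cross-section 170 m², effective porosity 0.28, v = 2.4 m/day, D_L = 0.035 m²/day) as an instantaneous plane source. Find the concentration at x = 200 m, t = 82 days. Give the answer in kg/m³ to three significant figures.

0.0430 kg/m³

For an instantaneous plane source, C(x,t) = M/(n_e·A·√(4πDt)) · exp(−(x−vt)²/(4Dt)), with n_e·A the pore (flow) area.
Plume center vt = 2.4 × 82 = 196.8 m, so the well at 200 m is 3.2 m downgradient of the peak.
√(4πDt) = 6.005 m, giving peak height M/(n_e·A·√(4πDt)) = 30/(0.28 × 170 × 6.005) = 0.1050 kg/m³.
(x−vt)²/(4Dt) = (3.2)²/(4 × 0.035 × 82) = 0.8920; exp(−0.8920) = 0.4098.
C = 0.1050 × 0.4098 = 0.0430 kg/m³.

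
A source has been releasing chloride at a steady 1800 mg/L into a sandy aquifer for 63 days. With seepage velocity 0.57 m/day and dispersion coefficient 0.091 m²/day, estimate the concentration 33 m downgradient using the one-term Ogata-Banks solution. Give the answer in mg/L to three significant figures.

For a continuous step input, C/C₀ ≈ ½·erfc((x−vt)/(2√(Dt))).
vt = 0.57 × 63 = 35.91 m and 2√(Dt) = 2√(0.091 × 63) = 4.789 m.
Argument (x−vt)/(2√(Dt)) = (33 − 35.91)/4.789 = -0.6076; ½·erfc(-0.6076) = 0.8049.
C = 1800 × 0.8049 = 1450 mg/L.

1450 mg/L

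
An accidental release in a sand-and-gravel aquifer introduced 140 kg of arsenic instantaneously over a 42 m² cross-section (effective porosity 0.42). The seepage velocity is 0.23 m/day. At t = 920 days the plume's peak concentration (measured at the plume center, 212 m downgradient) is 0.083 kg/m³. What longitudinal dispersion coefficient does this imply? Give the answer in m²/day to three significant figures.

At the plume center C_max = M/(n_e·A·√(4πDt)), so D = M²/(4πt·(n_e·A·C_max)²).
n_e·A·C_max = 0.42 × 42 × 0.083 = 1.464 kg/m.
D = 140²/(4π × 920 × 1.464²) = 0.791 m²/day.

0.791 m²/day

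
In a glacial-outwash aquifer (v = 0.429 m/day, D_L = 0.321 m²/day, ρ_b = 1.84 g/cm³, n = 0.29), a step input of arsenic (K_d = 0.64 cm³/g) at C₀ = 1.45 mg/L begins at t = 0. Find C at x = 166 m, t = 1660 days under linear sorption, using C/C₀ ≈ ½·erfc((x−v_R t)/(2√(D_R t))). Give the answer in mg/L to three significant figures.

0.0591 mg/L

Retardation factor R = 1 + ρ_b·K_d/n = 1 + 1.84 × 0.64/0.29 = 5.061.
Sorption retards both mechanisms: v_R = v/R = 0.08477 m/day, D_R = D/R = 0.06343 m²/day.
v_R·t = 0.08477 × 1660 = 140.7182 m; 2√(D_R t) = 20.52 m; argument = (166 − 140.7182)/20.52 = 1.232.
C = C₀ × ½·erfc(1.232) = 1.45 × 0.04073 = 0.0591 mg/L.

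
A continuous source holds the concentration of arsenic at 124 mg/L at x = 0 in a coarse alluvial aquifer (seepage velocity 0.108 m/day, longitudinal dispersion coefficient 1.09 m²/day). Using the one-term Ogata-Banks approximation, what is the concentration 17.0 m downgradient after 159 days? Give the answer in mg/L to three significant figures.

For a continuous step input, C/C₀ ≈ ½·erfc((x−vt)/(2√(Dt))).
vt = 0.108 × 159 = 17.172 m and 2√(Dt) = 2√(1.09 × 159) = 26.33 m.
Argument (x−vt)/(2√(Dt)) = (17.0 − 17.172)/26.33 = -0.006532; ½·erfc(-0.006532) = 0.5037.
C = 124 × 0.5037 = 62.5 mg/L.

62.5 mg/L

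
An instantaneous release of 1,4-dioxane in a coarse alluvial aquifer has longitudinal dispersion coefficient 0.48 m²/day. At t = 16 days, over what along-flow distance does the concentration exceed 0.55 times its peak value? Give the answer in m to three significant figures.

The plume is Gaussian with σ = √(2Dt) = √(2 × 0.48 × 16) = 3.919 m.
C/C_peak = exp(−Δx²/(2σ²)) = 0.55 ⇒ Δx = σ·√(−2 ln 0.55) = 3.919 × 1.093 = 4.283 m.
Width = 2Δx = 8.57 m.

8.57 m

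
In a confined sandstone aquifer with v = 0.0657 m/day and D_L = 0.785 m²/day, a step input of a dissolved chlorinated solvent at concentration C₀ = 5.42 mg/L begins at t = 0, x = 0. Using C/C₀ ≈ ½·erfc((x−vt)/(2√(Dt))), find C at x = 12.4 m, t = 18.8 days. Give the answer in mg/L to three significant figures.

For a continuous step input, C/C₀ ≈ ½·erfc((x−vt)/(2√(Dt))).
vt = 0.0657 × 18.8 = 1.23516 m and 2√(Dt) = 2√(0.785 × 18.8) = 7.683 m.
Argument (x−vt)/(2√(Dt)) = (12.4 − 1.23516)/7.683 = 1.453; ½·erfc(1.453) = 0.01995.
C = 5.42 × 0.01995 = 0.108 mg/L.

0.108 mg/L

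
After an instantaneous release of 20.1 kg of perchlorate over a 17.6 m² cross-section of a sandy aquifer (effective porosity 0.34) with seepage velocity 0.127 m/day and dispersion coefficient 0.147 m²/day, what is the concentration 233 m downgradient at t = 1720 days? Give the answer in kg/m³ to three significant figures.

For an instantaneous plane source, C(x,t) = M/(n_e·A·√(4πDt)) · exp(−(x−vt)²/(4Dt)), with n_e·A the pore (flow) area.
Plume center vt = 0.127 × 1720 = 218.44 m, so the well at 233 m is 14.56 m downgradient of the peak.
√(4πDt) = 56.37 m, giving peak height M/(n_e·A·√(4πDt)) = 20.1/(0.34 × 17.6 × 56.37) = 0.05959 kg/m³.
(x−vt)²/(4Dt) = (14.56)²/(4 × 0.147 × 1720) = 0.2096; exp(−0.2096) = 0.8109.
C = 0.05959 × 0.8109 = 0.0483 kg/m³.

0.0483 kg/m³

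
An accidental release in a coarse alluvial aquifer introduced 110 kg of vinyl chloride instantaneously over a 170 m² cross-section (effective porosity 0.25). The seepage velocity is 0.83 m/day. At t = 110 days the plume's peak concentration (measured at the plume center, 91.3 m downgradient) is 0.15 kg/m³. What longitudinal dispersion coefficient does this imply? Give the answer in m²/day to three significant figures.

At the plume center C_max = M/(n_e·A·√(4πDt)), so D = M²/(4πt·(n_e·A·C_max)²).
n_e·A·C_max = 0.25 × 170 × 0.15 = 6.375 kg/m.
D = 110²/(4π × 110 × 6.375²) = 0.215 m²/day.

0.215 m²/day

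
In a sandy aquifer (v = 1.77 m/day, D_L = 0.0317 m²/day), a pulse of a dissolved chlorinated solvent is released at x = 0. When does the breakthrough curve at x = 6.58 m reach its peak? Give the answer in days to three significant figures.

For the 1D instantaneous-source solution, setting ∂C/∂t = 0 at fixed x gives v²t² + 2Dt − x² = 0, so t = (√(D² + v²x²) − D)/v².
√(D² + v²x²) = √(0.0317² + 1.77² × 6.58²) = 11.65; v² = 3.1329.
t = (11.65 − 0.0317)/3.1329 = 3.71 days (vs. the pure-advection estimate x/v = 3.72 d).

3.71 days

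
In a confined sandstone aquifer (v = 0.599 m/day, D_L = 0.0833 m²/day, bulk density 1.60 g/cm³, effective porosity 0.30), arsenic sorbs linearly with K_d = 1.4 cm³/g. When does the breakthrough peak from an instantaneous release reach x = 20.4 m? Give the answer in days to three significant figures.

Retardation factor R = 1 + ρ_b·K_d/n = 1 + 1.60 × 1.4/0.30 = 8.467.
Sorption retards both mechanisms: v_R = v/R = 0.07075 m/day, D_R = D/R = 0.009838 m²/day.
Peak time from v_R²t² + 2D_R t − x² = 0: t = (√(D_R² + v_R²x²) − D_R)/v_R².
√(D_R² + v_R²x²) = √(0.009838² + 0.07075² × 20.4²) = 1.443; v_R² = 0.005006.
t = (1.443 − 0.009838)/0.005006 = 286 days.

286 days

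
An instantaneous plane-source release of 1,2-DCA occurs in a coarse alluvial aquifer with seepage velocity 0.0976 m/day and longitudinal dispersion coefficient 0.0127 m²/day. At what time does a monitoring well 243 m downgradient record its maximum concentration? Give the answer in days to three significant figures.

2490 days

For the 1D instantaneous-source solution, setting ∂C/∂t = 0 at fixed x gives v²t² + 2Dt − x² = 0, so t = (√(D² + v²x²) − D)/v².
√(D² + v²x²) = √(0.0127² + 0.0976² × 243²) = 23.72; v² = 0.00952576.
t = (23.72 − 0.0127)/0.00952576 = 2490 days (vs. the pure-advection estimate x/v = 2490 d).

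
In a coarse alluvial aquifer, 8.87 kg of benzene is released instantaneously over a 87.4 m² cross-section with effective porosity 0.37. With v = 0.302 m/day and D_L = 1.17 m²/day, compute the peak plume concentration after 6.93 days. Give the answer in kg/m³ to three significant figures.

The peak of an instantaneous 1D plume sits at x = vt; there the Gaussian factor is 1 and C_max = M/(n_e·A·√(4πDt)), where n_e·A is the pore area the mass is dissolved in.
√(4πDt) = √(4π × 1.17 × 6.93) = 10.09 m, so C_max = 8.87/(0.37 × 87.4 × 10.09) = 0.0272 kg/m³.

0.0272 kg/m³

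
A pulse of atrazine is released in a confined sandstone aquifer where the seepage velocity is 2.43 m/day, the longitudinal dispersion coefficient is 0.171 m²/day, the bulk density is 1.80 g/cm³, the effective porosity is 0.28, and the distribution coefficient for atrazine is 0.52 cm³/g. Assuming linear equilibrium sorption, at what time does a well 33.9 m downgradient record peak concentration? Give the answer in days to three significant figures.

Retardation factor R = 1 + ρ_b·K_d/n = 1 + 1.80 × 0.52/0.28 = 4.343.
Sorption retards both mechanisms: v_R = v/R = 0.5595 m/day, D_R = D/R = 0.03937 m²/day.
Peak time from v_R²t² + 2D_R t − x² = 0: t = (√(D_R² + v_R²x²) − D_R)/v_R².
√(D_R² + v_R²x²) = √(0.03937² + 0.5595² × 33.9²) = 18.97; v_R² = 0.3130.
t = (18.97 − 0.03937)/0.3130 = 60.5 days.

60.5 days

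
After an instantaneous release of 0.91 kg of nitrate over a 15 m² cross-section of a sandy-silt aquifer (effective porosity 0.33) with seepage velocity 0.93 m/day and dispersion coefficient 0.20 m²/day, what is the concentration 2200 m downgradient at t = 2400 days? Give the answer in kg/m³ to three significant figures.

0.00139 kg/m³

For an instantaneous plane source, C(x,t) = M/(n_e·A·√(4πDt)) · exp(−(x−vt)²/(4Dt)), with n_e·A the pore (flow) area.
Plume center vt = 0.93 × 2400 = 2232 m, so the well at 2200 m is 32 m upgradient of the peak.
√(4πDt) = 77.67 m, giving peak height M/(n_e·A·√(4πDt)) = 0.91/(0.33 × 15 × 77.67) = 0.002367 kg/m³.
(x−vt)²/(4Dt) = (-32)²/(4 × 0.20 × 2400) = 0.5333; exp(−0.5333) = 0.5867.
C = 0.002367 × 0.5867 = 0.00139 kg/m³.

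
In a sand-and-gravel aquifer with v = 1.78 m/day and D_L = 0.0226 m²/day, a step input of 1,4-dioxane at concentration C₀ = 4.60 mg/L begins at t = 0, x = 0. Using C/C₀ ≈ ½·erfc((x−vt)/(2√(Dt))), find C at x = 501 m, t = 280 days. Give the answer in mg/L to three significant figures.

For a continuous step input, C/C₀ ≈ ½·erfc((x−vt)/(2√(Dt))).
vt = 1.78 × 280 = 498.4 m and 2√(Dt) = 2√(0.0226 × 280) = 5.031 m.
Argument (x−vt)/(2√(Dt)) = (501 − 498.4)/5.031 = 0.5168; ½·erfc(0.5168) = 0.2324.
C = 4.60 × 0.2324 = 1.07 mg/L.

1.07 mg/L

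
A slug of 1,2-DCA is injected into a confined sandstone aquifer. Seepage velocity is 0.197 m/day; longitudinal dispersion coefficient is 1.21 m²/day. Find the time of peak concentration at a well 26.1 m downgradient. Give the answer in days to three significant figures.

105 days

For the 1D instantaneous-source solution, setting ∂C/∂t = 0 at fixed x gives v²t² + 2Dt − x² = 0, so t = (√(D² + v²x²) − D)/v².
√(D² + v²x²) = √(1.21² + 0.197² × 26.1²) = 5.282; v² = 0.038809.
t = (5.282 − 1.21)/0.038809 = 105 days (vs. the pure-advection estimate x/v = 132 d).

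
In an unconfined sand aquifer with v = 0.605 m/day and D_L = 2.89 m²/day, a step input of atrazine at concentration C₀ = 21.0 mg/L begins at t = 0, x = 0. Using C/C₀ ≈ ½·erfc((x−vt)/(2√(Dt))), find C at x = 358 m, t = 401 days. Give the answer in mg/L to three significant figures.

0.174 mg/L

For a continuous step input, C/C₀ ≈ ½·erfc((x−vt)/(2√(Dt))).
vt = 0.605 × 401 = 242.605 m and 2√(Dt) = 2√(2.89 × 401) = 68.08 m.
Argument (x−vt)/(2√(Dt)) = (358 − 242.605)/68.08 = 1.695; ½·erfc(1.695) = 0.008263.
C = 21.0 × 0.008263 = 0.174 mg/L.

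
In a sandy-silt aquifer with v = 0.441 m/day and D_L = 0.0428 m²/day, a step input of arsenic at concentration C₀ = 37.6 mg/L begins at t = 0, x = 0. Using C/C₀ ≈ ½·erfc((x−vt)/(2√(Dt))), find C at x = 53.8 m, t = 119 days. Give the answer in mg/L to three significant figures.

12.8 mg/L

For a continuous step input, C/C₀ ≈ ½·erfc((x−vt)/(2√(Dt))).
vt = 0.441 × 119 = 52.479 m and 2√(Dt) = 2√(0.0428 × 119) = 4.514 m.
Argument (x−vt)/(2√(Dt)) = (53.8 − 52.479)/4.514 = 0.2926; ½·erfc(0.2926) = 0.3395.
C = 37.6 × 0.3395 = 12.8 mg/L.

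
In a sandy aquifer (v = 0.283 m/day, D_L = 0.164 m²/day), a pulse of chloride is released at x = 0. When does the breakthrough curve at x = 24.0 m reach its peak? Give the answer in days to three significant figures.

For the 1D instantaneous-source solution, setting ∂C/∂t = 0 at fixed x gives v²t² + 2Dt − x² = 0, so t = (√(D² + v²x²) − D)/v².
√(D² + v²x²) = √(0.164² + 0.283² × 24.0²) = 6.794; v² = 0.080089.
t = (6.794 − 0.164)/0.080089 = 82.8 days (vs. the pure-advection estimate x/v = 84.8 d).

82.8 days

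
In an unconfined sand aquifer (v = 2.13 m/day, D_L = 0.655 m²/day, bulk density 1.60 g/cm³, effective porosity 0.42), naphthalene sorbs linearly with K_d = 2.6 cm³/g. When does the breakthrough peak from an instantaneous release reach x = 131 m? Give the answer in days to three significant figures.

Retardation factor R = 1 + ρ_b·K_d/n = 1 + 1.60 × 2.6/0.42 = 10.90.
Sorption retards both mechanisms: v_R = v/R = 0.1954 m/day, D_R = D/R = 0.06009 m²/day.
Peak time from v_R²t² + 2D_R t − x² = 0: t = (√(D_R² + v_R²x²) − D_R)/v_R².
√(D_R² + v_R²x²) = √(0.06009² + 0.1954² × 131²) = 25.60; v_R² = 0.03818.
t = (25.60 − 0.06009)/0.03818 = 669 days.

669 days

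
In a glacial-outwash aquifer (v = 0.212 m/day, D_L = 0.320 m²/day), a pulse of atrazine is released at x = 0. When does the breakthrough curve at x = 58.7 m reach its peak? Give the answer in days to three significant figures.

For the 1D instantaneous-source solution, setting ∂C/∂t = 0 at fixed x gives v²t² + 2Dt − x² = 0, so t = (√(D² + v²x²) − D)/v².
√(D² + v²x²) = √(0.320² + 0.212² × 58.7²) = 12.45; v² = 0.044944.
t = (12.45 − 0.320)/0.044944 = 270 days (vs. the pure-advection estimate x/v = 277 d).

270 days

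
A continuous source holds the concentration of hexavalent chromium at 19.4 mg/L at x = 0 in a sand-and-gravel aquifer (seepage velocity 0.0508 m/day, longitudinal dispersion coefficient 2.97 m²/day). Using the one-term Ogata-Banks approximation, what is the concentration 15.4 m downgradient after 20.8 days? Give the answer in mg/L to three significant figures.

For a continuous step input, C/C₀ ≈ ½·erfc((x−vt)/(2√(Dt))).
vt = 0.0508 × 20.8 = 1.05664 m and 2√(Dt) = 2√(2.97 × 20.8) = 15.72 m.
Argument (x−vt)/(2√(Dt)) = (15.4 − 1.05664)/15.72 = 0.9124; ½·erfc(0.9124) = 0.09847.
C = 19.4 × 0.09847 = 1.91 mg/L.

1.91 mg/L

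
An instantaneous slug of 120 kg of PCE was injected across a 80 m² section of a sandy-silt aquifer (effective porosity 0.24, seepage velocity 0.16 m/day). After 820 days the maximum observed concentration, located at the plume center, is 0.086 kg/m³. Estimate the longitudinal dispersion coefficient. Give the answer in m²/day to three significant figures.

At the plume center C_max = M/(n_e·A·√(4πDt)), so D = M²/(4πt·(n_e·A·C_max)²).
n_e·A·C_max = 0.24 × 80 × 0.086 = 1.651 kg/m.
D = 120²/(4π × 820 × 1.651²) = 0.513 m²/day.

0.513 m²/day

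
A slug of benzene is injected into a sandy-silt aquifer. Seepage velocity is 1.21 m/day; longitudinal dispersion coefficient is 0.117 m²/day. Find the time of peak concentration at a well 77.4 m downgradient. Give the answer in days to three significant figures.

For the 1D instantaneous-source solution, setting ∂C/∂t = 0 at fixed x gives v²t² + 2Dt − x² = 0, so t = (√(D² + v²x²) − D)/v².
√(D² + v²x²) = √(0.117² + 1.21² × 77.4²) = 93.65; v² = 1.4641.
t = (93.65 − 0.117)/1.4641 = 63.9 days (vs. the pure-advection estimate x/v = 64.0 d).

63.9 days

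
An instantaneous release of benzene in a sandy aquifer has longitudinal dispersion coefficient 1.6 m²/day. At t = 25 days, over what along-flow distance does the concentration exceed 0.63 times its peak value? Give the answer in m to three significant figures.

17.2 m

The plume is Gaussian with σ = √(2Dt) = √(2 × 1.6 × 25) = 8.944 m.
C/C_peak = exp(−Δx²/(2σ²)) = 0.63 ⇒ Δx = σ·√(−2 ln 0.63) = 8.944 × 0.9613 = 8.598 m.
Width = 2Δx = 17.2 m.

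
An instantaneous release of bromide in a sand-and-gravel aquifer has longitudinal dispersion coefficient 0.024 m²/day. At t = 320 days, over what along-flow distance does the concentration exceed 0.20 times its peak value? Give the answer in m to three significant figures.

The plume is Gaussian with σ = √(2Dt) = √(2 × 0.024 × 320) = 3.919 m.
C/C_peak = exp(−Δx²/(2σ²)) = 0.20 ⇒ Δx = σ·√(−2 ln 0.20) = 3.919 × 1.794 = 7.031 m.
Width = 2Δx = 14.1 m.

14.1 m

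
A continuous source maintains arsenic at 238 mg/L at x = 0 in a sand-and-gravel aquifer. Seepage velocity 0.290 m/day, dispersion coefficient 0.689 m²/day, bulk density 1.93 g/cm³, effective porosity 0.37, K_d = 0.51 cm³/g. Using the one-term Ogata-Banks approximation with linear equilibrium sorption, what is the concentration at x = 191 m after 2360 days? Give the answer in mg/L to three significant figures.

Retardation factor R = 1 + ρ_b·K_d/n = 1 + 1.93 × 0.51/0.37 = 3.660.
Sorption retards both mechanisms: v_R = v/R = 0.07923 m/day, D_R = D/R = 0.1883 m²/day.
v_R·t = 0.07923 × 2360 = 186.9828 m; 2√(D_R t) = 42.16 m; argument = (191 − 186.9828)/42.16 = 0.09528.
C = C₀ × ½·erfc(0.09528) = 238 × 0.4464 = 106 mg/L.

106 mg/L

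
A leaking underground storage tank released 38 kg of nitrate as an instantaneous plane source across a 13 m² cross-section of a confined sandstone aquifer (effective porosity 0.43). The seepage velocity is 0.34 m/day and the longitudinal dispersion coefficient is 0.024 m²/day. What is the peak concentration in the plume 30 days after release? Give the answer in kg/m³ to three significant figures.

2.26 kg/m³

The peak of an instantaneous 1D plume sits at x = vt; there the Gaussian factor is 1 and C_max = M/(n_e·A·√(4πDt)), where n_e·A is the pore area the mass is dissolved in.
√(4πDt) = √(4π × 0.024 × 30) = 3.008 m, so C_max = 38/(0.43 × 13 × 3.008) = 2.26 kg/m³.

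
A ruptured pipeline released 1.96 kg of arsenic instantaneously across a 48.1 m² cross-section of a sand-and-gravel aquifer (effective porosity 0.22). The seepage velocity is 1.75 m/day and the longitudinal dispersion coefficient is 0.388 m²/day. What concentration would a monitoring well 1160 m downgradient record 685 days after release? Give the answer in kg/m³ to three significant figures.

For an instantaneous plane source, C(x,t) = M/(n_e·A·√(4πDt)) · exp(−(x−vt)²/(4Dt)), with n_e·A the pore (flow) area.
Plume center vt = 1.75 × 685 = 1198.75 m, so the well at 1160 m is 38.75 m upgradient of the peak.
√(4πDt) = 57.79 m, giving peak height M/(n_e·A·√(4πDt)) = 1.96/(0.22 × 48.1 × 57.79) = 0.003205 kg/m³.
(x−vt)²/(4Dt) = (-38.75)²/(4 × 0.388 × 685) = 1.412; exp(−1.412) = 0.2437.
C = 0.003205 × 0.2437 = 0.000781 kg/m³.

0.000781 kg/m³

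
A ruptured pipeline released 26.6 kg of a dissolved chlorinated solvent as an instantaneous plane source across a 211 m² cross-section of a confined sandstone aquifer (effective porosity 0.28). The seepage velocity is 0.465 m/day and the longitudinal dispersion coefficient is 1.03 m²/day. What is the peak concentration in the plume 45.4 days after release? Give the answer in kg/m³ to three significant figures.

The peak of an instantaneous 1D plume sits at x = vt; there the Gaussian factor is 1 and C_max = M/(n_e·A·√(4πDt)), where n_e·A is the pore area the mass is dissolved in.
√(4πDt) = √(4π × 1.03 × 45.4) = 24.24 m, so C_max = 26.6/(0.28 × 211 × 24.24) = 0.0186 kg/m³.

0.0186 kg/m³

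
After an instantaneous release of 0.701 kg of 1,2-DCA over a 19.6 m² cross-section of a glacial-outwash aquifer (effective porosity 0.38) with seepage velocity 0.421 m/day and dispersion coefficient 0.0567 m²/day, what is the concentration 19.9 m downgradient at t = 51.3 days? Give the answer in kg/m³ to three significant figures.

For an instantaneous plane source, C(x,t) = M/(n_e·A·√(4πDt)) · exp(−(x−vt)²/(4Dt)), with n_e·A the pore (flow) area.
Plume center vt = 0.421 × 51.3 = 21.5973 m, so the well at 19.9 m is 1.6973 m upgradient of the peak.
√(4πDt) = 6.046 m, giving peak height M/(n_e·A·√(4πDt)) = 0.701/(0.38 × 19.6 × 6.046) = 0.01557 kg/m³.
(x−vt)²/(4Dt) = (-1.6973)²/(4 × 0.0567 × 51.3) = 0.2476; exp(−0.2476) = 0.7807.
C = 0.01557 × 0.7807 = 0.0122 kg/m³.

0.0122 kg/m³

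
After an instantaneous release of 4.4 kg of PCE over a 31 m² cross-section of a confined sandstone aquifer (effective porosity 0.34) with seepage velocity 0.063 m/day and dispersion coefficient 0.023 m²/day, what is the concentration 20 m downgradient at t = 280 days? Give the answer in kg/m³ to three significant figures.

For an instantaneous plane source, C(x,t) = M/(n_e·A·√(4πDt)) · exp(−(x−vt)²/(4Dt)), with n_e·A the pore (flow) area.
Plume center vt = 0.063 × 280 = 17.64 m, so the well at 20 m is 2.36 m downgradient of the peak.
√(4πDt) = 8.996 m, giving peak height M/(n_e·A·√(4πDt)) = 4.4/(0.34 × 31 × 8.996) = 0.04640 kg/m³.
(x−vt)²/(4Dt) = (2.36)²/(4 × 0.023 × 280) = 0.2162; exp(−0.2162) = 0.8056.
C = 0.04640 × 0.8056 = 0.0374 kg/m³.

0.0374 kg/m³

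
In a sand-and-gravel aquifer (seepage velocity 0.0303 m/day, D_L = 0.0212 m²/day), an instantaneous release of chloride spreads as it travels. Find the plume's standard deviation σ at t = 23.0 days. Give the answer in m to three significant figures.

0.988 m

Dispersive spreading gives a Gaussian with σ² = 2Dt; advection only shifts the center.
σ = √(2 × 0.0212 × 23.0) = 0.988 m.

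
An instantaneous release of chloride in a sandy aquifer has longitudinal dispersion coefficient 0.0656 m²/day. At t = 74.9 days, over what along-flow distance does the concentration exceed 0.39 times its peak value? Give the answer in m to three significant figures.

The plume is Gaussian with σ = √(2Dt) = √(2 × 0.0656 × 74.9) = 3.135 m.
C/C_peak = exp(−Δx²/(2σ²)) = 0.39 ⇒ Δx = σ·√(−2 ln 0.39) = 3.135 × 1.372 = 4.301 m.
Width = 2Δx = 8.60 m.

8.60 m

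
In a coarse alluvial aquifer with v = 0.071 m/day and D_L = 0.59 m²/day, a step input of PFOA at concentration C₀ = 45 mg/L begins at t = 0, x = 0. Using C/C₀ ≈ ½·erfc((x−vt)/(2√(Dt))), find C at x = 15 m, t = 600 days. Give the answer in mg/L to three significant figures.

For a continuous step input, C/C₀ ≈ ½·erfc((x−vt)/(2√(Dt))).
vt = 0.071 × 600 = 42.6 m and 2√(Dt) = 2√(0.59 × 600) = 37.63 m.
Argument (x−vt)/(2√(Dt)) = (15 − 42.6)/37.63 = -0.7335; ½·erfc(-0.7335) = 0.8502.
C = 45 × 0.8502 = 38.3 mg/L.

38.3 mg/L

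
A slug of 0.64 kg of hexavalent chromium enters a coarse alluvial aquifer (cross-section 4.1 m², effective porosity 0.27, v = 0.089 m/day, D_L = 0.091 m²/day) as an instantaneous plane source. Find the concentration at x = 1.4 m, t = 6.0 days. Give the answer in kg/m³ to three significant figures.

For an instantaneous plane source, C(x,t) = M/(n_e·A·√(4πDt)) · exp(−(x−vt)²/(4Dt)), with n_e·A the pore (flow) area.
Plume center vt = 0.089 × 6.0 = 0.534 m, so the well at 1.4 m is 0.866 m downgradient of the peak.
√(4πDt) = 2.619 m, giving peak height M/(n_e·A·√(4πDt)) = 0.64/(0.27 × 4.1 × 2.619) = 0.2207 kg/m³.
(x−vt)²/(4Dt) = (0.866)²/(4 × 0.091 × 6.0) = 0.3434; exp(−0.3434) = 0.7094.
C = 0.2207 × 0.7094 = 0.157 kg/m³.

0.157 kg/m³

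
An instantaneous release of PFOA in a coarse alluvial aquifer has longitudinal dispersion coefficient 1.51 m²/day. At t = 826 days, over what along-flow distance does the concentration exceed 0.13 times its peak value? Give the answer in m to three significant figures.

202 m

The plume is Gaussian with σ = √(2Dt) = √(2 × 1.51 × 826) = 49.95 m.
C/C_peak = exp(−Δx²/(2σ²)) = 0.13 ⇒ Δx = σ·√(−2 ln 0.13) = 49.95 × 2.020 = 100.9 m.
Width = 2Δx = 202 m.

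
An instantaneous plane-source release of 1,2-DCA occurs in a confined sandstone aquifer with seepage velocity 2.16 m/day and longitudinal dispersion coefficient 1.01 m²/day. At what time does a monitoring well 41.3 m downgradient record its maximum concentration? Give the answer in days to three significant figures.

18.9 days

For the 1D instantaneous-source solution, setting ∂C/∂t = 0 at fixed x gives v²t² + 2Dt − x² = 0, so t = (√(D² + v²x²) − D)/v².
√(D² + v²x²) = √(1.01² + 2.16² × 41.3²) = 89.21; v² = 4.6656.
t = (89.21 − 1.01)/4.6656 = 18.9 days (vs. the pure-advection estimate x/v = 19.1 d).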